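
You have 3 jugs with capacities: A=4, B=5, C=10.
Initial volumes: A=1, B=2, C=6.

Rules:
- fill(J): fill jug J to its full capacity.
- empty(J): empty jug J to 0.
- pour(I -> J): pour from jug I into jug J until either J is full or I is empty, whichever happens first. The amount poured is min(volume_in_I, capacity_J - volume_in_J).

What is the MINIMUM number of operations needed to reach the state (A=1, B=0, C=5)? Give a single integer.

Answer: 3

Derivation:
BFS from (A=1, B=2, C=6). One shortest path:
  1. fill(B) -> (A=1 B=5 C=6)
  2. empty(C) -> (A=1 B=5 C=0)
  3. pour(B -> C) -> (A=1 B=0 C=5)
Reached target in 3 moves.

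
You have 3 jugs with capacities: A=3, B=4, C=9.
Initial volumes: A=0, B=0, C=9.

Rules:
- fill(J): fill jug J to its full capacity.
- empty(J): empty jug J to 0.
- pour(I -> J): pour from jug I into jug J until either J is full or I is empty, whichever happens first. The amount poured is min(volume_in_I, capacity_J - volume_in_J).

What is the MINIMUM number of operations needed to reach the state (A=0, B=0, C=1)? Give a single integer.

Answer: 4

Derivation:
BFS from (A=0, B=0, C=9). One shortest path:
  1. pour(C -> B) -> (A=0 B=4 C=5)
  2. empty(B) -> (A=0 B=0 C=5)
  3. pour(C -> B) -> (A=0 B=4 C=1)
  4. empty(B) -> (A=0 B=0 C=1)
Reached target in 4 moves.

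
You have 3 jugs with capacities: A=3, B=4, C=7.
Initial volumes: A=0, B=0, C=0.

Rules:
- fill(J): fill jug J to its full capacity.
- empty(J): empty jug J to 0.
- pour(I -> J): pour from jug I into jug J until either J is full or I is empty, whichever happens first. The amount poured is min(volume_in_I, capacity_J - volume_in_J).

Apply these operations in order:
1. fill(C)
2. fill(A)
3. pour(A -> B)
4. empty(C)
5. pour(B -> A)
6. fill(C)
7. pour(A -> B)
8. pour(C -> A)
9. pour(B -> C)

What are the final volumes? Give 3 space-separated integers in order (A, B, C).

Step 1: fill(C) -> (A=0 B=0 C=7)
Step 2: fill(A) -> (A=3 B=0 C=7)
Step 3: pour(A -> B) -> (A=0 B=3 C=7)
Step 4: empty(C) -> (A=0 B=3 C=0)
Step 5: pour(B -> A) -> (A=3 B=0 C=0)
Step 6: fill(C) -> (A=3 B=0 C=7)
Step 7: pour(A -> B) -> (A=0 B=3 C=7)
Step 8: pour(C -> A) -> (A=3 B=3 C=4)
Step 9: pour(B -> C) -> (A=3 B=0 C=7)

Answer: 3 0 7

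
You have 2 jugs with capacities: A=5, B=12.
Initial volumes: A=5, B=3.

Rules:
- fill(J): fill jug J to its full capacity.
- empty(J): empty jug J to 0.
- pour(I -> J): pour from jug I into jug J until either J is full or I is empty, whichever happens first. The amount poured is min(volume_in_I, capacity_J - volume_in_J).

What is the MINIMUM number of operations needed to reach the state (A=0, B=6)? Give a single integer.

BFS from (A=5, B=3). One shortest path:
  1. pour(A -> B) -> (A=0 B=8)
  2. fill(A) -> (A=5 B=8)
  3. pour(A -> B) -> (A=1 B=12)
  4. empty(B) -> (A=1 B=0)
  5. pour(A -> B) -> (A=0 B=1)
  6. fill(A) -> (A=5 B=1)
  7. pour(A -> B) -> (A=0 B=6)
Reached target in 7 moves.

Answer: 7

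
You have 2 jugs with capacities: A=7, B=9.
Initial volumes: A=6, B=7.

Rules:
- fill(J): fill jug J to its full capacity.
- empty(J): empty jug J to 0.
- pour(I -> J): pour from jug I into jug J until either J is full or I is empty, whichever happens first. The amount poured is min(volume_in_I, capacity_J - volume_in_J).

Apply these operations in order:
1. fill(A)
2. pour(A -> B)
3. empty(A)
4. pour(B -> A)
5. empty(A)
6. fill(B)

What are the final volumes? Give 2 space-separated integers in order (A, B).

Answer: 0 9

Derivation:
Step 1: fill(A) -> (A=7 B=7)
Step 2: pour(A -> B) -> (A=5 B=9)
Step 3: empty(A) -> (A=0 B=9)
Step 4: pour(B -> A) -> (A=7 B=2)
Step 5: empty(A) -> (A=0 B=2)
Step 6: fill(B) -> (A=0 B=9)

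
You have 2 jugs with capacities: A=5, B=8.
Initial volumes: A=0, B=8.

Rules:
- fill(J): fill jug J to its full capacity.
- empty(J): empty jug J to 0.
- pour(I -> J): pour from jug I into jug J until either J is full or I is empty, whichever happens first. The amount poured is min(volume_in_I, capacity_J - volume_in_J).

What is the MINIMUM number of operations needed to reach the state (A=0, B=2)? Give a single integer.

Answer: 7

Derivation:
BFS from (A=0, B=8). One shortest path:
  1. fill(A) -> (A=5 B=8)
  2. empty(B) -> (A=5 B=0)
  3. pour(A -> B) -> (A=0 B=5)
  4. fill(A) -> (A=5 B=5)
  5. pour(A -> B) -> (A=2 B=8)
  6. empty(B) -> (A=2 B=0)
  7. pour(A -> B) -> (A=0 B=2)
Reached target in 7 moves.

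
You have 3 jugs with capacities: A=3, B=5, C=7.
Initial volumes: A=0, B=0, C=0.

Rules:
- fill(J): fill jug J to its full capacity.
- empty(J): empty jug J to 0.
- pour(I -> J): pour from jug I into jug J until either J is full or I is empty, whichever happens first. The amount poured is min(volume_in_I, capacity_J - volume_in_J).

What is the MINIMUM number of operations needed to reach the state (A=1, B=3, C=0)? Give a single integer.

BFS from (A=0, B=0, C=0). One shortest path:
  1. fill(C) -> (A=0 B=0 C=7)
  2. pour(C -> A) -> (A=3 B=0 C=4)
  3. empty(A) -> (A=0 B=0 C=4)
  4. pour(C -> A) -> (A=3 B=0 C=1)
  5. pour(A -> B) -> (A=0 B=3 C=1)
  6. pour(C -> A) -> (A=1 B=3 C=0)
Reached target in 6 moves.

Answer: 6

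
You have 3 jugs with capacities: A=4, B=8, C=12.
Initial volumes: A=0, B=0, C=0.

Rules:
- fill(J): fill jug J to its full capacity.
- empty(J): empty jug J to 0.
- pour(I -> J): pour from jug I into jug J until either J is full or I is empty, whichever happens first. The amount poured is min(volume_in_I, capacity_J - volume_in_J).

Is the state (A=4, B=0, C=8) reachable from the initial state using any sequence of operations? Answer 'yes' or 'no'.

Answer: yes

Derivation:
BFS from (A=0, B=0, C=0):
  1. fill(C) -> (A=0 B=0 C=12)
  2. pour(C -> A) -> (A=4 B=0 C=8)
Target reached → yes.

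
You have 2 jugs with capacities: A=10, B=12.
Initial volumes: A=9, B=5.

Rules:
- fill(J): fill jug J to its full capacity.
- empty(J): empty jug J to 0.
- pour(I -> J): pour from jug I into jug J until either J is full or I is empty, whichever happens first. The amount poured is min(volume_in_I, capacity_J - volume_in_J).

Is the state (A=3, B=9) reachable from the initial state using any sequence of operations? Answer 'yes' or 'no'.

BFS explored all 45 reachable states.
Reachable set includes: (0,0), (0,1), (0,2), (0,3), (0,4), (0,5), (0,6), (0,7), (0,8), (0,9), (0,10), (0,11) ...
Target (A=3, B=9) not in reachable set → no.

Answer: no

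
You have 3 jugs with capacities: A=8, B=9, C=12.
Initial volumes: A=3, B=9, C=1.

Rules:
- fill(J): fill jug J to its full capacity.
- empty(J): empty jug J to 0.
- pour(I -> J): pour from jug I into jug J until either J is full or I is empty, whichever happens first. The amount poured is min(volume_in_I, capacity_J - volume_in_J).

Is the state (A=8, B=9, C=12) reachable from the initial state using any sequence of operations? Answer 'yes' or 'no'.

BFS from (A=3, B=9, C=1):
  1. fill(A) -> (A=8 B=9 C=1)
  2. fill(C) -> (A=8 B=9 C=12)
Target reached → yes.

Answer: yes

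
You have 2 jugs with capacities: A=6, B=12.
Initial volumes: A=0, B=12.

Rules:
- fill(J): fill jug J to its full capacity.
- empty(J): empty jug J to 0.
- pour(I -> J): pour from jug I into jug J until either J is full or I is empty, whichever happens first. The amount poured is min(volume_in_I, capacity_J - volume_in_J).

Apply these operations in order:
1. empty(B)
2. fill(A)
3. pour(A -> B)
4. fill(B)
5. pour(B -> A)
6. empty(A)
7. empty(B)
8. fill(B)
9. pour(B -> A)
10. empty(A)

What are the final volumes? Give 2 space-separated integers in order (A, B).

Step 1: empty(B) -> (A=0 B=0)
Step 2: fill(A) -> (A=6 B=0)
Step 3: pour(A -> B) -> (A=0 B=6)
Step 4: fill(B) -> (A=0 B=12)
Step 5: pour(B -> A) -> (A=6 B=6)
Step 6: empty(A) -> (A=0 B=6)
Step 7: empty(B) -> (A=0 B=0)
Step 8: fill(B) -> (A=0 B=12)
Step 9: pour(B -> A) -> (A=6 B=6)
Step 10: empty(A) -> (A=0 B=6)

Answer: 0 6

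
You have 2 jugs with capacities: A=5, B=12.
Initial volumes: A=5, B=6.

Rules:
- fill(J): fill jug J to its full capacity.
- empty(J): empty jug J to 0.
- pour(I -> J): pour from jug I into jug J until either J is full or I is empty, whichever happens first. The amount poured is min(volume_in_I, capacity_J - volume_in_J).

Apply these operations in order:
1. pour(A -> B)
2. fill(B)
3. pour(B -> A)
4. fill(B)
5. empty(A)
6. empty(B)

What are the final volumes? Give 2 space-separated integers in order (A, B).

Step 1: pour(A -> B) -> (A=0 B=11)
Step 2: fill(B) -> (A=0 B=12)
Step 3: pour(B -> A) -> (A=5 B=7)
Step 4: fill(B) -> (A=5 B=12)
Step 5: empty(A) -> (A=0 B=12)
Step 6: empty(B) -> (A=0 B=0)

Answer: 0 0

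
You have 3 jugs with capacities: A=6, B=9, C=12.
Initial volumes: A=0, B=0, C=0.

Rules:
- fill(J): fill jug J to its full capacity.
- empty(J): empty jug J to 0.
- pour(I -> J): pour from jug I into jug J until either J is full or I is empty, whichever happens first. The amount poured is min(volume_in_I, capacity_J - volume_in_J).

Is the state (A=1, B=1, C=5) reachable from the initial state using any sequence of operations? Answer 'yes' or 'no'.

BFS explored all 54 reachable states.
Reachable set includes: (0,0,0), (0,0,3), (0,0,6), (0,0,9), (0,0,12), (0,3,0), (0,3,3), (0,3,6), (0,3,9), (0,3,12), (0,6,0), (0,6,3) ...
Target (A=1, B=1, C=5) not in reachable set → no.

Answer: no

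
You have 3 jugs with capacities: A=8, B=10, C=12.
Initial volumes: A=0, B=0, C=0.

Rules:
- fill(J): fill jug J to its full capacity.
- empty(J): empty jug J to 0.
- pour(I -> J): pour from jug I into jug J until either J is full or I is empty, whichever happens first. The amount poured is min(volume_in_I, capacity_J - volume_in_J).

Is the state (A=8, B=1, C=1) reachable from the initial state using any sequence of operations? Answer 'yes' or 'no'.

BFS explored all 150 reachable states.
Reachable set includes: (0,0,0), (0,0,2), (0,0,4), (0,0,6), (0,0,8), (0,0,10), (0,0,12), (0,2,0), (0,2,2), (0,2,4), (0,2,6), (0,2,8) ...
Target (A=8, B=1, C=1) not in reachable set → no.

Answer: no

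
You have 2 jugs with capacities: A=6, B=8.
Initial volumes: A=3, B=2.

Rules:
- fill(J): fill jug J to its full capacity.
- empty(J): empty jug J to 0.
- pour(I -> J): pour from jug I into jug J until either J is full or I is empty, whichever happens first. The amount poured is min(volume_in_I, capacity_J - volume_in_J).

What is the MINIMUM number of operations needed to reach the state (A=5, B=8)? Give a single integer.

Answer: 2

Derivation:
BFS from (A=3, B=2). One shortest path:
  1. pour(B -> A) -> (A=5 B=0)
  2. fill(B) -> (A=5 B=8)
Reached target in 2 moves.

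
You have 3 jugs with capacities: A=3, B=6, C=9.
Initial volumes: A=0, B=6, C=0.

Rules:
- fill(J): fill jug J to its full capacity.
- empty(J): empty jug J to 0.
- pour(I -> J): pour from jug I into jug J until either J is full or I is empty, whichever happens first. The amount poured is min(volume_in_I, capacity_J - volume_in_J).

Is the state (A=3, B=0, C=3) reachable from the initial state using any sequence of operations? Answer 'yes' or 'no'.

BFS from (A=0, B=6, C=0):
  1. pour(B -> A) -> (A=3 B=3 C=0)
  2. pour(B -> C) -> (A=3 B=0 C=3)
Target reached → yes.

Answer: yes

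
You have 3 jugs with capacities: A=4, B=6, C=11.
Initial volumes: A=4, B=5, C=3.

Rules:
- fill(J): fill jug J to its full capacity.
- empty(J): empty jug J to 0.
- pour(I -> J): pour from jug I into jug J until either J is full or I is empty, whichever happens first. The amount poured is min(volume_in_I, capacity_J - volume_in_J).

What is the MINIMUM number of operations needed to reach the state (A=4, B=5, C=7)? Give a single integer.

BFS from (A=4, B=5, C=3). One shortest path:
  1. pour(A -> C) -> (A=0 B=5 C=7)
  2. fill(A) -> (A=4 B=5 C=7)
Reached target in 2 moves.

Answer: 2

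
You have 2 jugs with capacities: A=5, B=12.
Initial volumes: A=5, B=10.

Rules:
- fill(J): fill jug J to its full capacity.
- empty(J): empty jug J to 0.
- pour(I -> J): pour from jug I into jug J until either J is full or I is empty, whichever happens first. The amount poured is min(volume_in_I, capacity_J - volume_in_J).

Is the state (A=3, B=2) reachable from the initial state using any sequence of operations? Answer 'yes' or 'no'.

Answer: no

Derivation:
BFS explored all 34 reachable states.
Reachable set includes: (0,0), (0,1), (0,2), (0,3), (0,4), (0,5), (0,6), (0,7), (0,8), (0,9), (0,10), (0,11) ...
Target (A=3, B=2) not in reachable set → no.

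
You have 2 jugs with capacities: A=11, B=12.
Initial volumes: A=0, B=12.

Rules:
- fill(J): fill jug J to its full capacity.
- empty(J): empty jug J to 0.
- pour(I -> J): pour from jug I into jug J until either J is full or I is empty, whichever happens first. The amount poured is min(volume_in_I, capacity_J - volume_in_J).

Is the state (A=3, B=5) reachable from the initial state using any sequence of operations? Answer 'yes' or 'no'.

BFS explored all 46 reachable states.
Reachable set includes: (0,0), (0,1), (0,2), (0,3), (0,4), (0,5), (0,6), (0,7), (0,8), (0,9), (0,10), (0,11) ...
Target (A=3, B=5) not in reachable set → no.

Answer: no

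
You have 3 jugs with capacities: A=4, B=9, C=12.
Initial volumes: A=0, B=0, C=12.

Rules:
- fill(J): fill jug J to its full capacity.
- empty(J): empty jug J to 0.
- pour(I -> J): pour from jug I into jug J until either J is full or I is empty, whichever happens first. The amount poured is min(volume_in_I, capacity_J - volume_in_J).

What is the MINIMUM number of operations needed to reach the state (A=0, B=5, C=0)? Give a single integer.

BFS from (A=0, B=0, C=12). One shortest path:
  1. fill(B) -> (A=0 B=9 C=12)
  2. empty(C) -> (A=0 B=9 C=0)
  3. pour(B -> A) -> (A=4 B=5 C=0)
  4. empty(A) -> (A=0 B=5 C=0)
Reached target in 4 moves.

Answer: 4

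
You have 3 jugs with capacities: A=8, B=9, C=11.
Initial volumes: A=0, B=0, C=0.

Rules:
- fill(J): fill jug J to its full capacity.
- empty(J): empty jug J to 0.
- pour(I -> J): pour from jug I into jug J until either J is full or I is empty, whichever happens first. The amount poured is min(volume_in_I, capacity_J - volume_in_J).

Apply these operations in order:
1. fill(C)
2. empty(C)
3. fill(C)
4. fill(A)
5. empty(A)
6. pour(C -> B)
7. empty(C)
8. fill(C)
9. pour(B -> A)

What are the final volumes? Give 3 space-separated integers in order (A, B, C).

Answer: 8 1 11

Derivation:
Step 1: fill(C) -> (A=0 B=0 C=11)
Step 2: empty(C) -> (A=0 B=0 C=0)
Step 3: fill(C) -> (A=0 B=0 C=11)
Step 4: fill(A) -> (A=8 B=0 C=11)
Step 5: empty(A) -> (A=0 B=0 C=11)
Step 6: pour(C -> B) -> (A=0 B=9 C=2)
Step 7: empty(C) -> (A=0 B=9 C=0)
Step 8: fill(C) -> (A=0 B=9 C=11)
Step 9: pour(B -> A) -> (A=8 B=1 C=11)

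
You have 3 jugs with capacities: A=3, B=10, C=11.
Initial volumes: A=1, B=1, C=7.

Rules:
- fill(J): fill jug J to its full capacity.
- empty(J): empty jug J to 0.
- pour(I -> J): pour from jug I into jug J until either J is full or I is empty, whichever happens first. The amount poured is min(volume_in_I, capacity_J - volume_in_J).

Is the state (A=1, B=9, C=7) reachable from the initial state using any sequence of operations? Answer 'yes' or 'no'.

Answer: no

Derivation:
BFS explored all 349 reachable states.
Reachable set includes: (0,0,0), (0,0,1), (0,0,2), (0,0,3), (0,0,4), (0,0,5), (0,0,6), (0,0,7), (0,0,8), (0,0,9), (0,0,10), (0,0,11) ...
Target (A=1, B=9, C=7) not in reachable set → no.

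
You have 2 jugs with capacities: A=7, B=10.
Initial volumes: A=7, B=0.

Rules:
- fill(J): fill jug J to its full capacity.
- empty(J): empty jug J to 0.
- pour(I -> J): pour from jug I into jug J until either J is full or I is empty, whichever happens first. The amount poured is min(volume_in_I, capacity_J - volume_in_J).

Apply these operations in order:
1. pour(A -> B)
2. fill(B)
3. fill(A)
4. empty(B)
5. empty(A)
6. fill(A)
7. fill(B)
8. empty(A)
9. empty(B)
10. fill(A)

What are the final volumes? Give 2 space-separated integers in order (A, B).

Step 1: pour(A -> B) -> (A=0 B=7)
Step 2: fill(B) -> (A=0 B=10)
Step 3: fill(A) -> (A=7 B=10)
Step 4: empty(B) -> (A=7 B=0)
Step 5: empty(A) -> (A=0 B=0)
Step 6: fill(A) -> (A=7 B=0)
Step 7: fill(B) -> (A=7 B=10)
Step 8: empty(A) -> (A=0 B=10)
Step 9: empty(B) -> (A=0 B=0)
Step 10: fill(A) -> (A=7 B=0)

Answer: 7 0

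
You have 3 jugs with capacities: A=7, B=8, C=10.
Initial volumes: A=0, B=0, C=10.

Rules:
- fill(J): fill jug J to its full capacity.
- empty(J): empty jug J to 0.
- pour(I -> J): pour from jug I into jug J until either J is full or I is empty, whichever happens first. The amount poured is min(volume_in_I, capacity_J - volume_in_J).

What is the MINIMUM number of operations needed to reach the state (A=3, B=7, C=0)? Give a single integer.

BFS from (A=0, B=0, C=10). One shortest path:
  1. pour(C -> A) -> (A=7 B=0 C=3)
  2. pour(A -> B) -> (A=0 B=7 C=3)
  3. pour(C -> A) -> (A=3 B=7 C=0)
Reached target in 3 moves.

Answer: 3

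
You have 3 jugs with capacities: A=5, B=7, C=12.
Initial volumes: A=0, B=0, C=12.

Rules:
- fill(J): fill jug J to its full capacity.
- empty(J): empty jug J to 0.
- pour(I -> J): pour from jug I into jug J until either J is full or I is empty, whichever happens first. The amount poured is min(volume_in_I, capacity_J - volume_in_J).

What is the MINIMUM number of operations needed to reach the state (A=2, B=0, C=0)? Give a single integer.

BFS from (A=0, B=0, C=12). One shortest path:
  1. fill(B) -> (A=0 B=7 C=12)
  2. empty(C) -> (A=0 B=7 C=0)
  3. pour(B -> A) -> (A=5 B=2 C=0)
  4. empty(A) -> (A=0 B=2 C=0)
  5. pour(B -> A) -> (A=2 B=0 C=0)
Reached target in 5 moves.

Answer: 5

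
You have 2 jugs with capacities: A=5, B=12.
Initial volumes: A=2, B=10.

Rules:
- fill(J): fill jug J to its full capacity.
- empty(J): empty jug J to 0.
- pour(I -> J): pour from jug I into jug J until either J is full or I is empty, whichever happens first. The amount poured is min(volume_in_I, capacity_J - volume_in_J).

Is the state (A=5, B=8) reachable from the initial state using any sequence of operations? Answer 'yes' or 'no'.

BFS from (A=2, B=10):
  1. fill(A) -> (A=5 B=10)
  2. pour(A -> B) -> (A=3 B=12)
  3. empty(B) -> (A=3 B=0)
  4. pour(A -> B) -> (A=0 B=3)
  5. fill(A) -> (A=5 B=3)
  6. pour(A -> B) -> (A=0 B=8)
  7. fill(A) -> (A=5 B=8)
Target reached → yes.

Answer: yes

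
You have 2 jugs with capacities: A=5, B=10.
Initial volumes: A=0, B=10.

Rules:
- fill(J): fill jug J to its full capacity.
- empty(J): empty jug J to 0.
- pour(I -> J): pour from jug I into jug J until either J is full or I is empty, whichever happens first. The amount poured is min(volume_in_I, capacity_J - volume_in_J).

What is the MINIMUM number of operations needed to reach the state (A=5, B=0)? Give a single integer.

BFS from (A=0, B=10). One shortest path:
  1. fill(A) -> (A=5 B=10)
  2. empty(B) -> (A=5 B=0)
Reached target in 2 moves.

Answer: 2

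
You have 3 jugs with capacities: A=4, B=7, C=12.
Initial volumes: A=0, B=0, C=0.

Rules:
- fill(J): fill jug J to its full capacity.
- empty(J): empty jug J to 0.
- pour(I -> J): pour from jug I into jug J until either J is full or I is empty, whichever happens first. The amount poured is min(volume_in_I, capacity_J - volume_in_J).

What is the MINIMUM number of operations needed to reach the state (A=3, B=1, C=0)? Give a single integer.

Answer: 8

Derivation:
BFS from (A=0, B=0, C=0). One shortest path:
  1. fill(C) -> (A=0 B=0 C=12)
  2. pour(C -> A) -> (A=4 B=0 C=8)
  3. empty(A) -> (A=0 B=0 C=8)
  4. pour(C -> B) -> (A=0 B=7 C=1)
  5. pour(B -> A) -> (A=4 B=3 C=1)
  6. empty(A) -> (A=0 B=3 C=1)
  7. pour(B -> A) -> (A=3 B=0 C=1)
  8. pour(C -> B) -> (A=3 B=1 C=0)
Reached target in 8 moves.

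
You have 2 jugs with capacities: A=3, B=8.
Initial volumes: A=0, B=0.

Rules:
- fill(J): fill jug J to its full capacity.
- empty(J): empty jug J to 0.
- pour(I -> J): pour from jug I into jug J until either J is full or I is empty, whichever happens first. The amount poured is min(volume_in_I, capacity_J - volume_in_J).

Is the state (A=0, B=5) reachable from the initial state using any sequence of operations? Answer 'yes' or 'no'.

Answer: yes

Derivation:
BFS from (A=0, B=0):
  1. fill(B) -> (A=0 B=8)
  2. pour(B -> A) -> (A=3 B=5)
  3. empty(A) -> (A=0 B=5)
Target reached → yes.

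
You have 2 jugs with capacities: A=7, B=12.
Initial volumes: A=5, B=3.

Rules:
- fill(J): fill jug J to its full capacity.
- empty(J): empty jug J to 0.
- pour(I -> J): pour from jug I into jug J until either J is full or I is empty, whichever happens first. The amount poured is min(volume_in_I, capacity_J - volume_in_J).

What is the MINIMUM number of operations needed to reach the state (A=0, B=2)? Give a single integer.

BFS from (A=5, B=3). One shortest path:
  1. fill(A) -> (A=7 B=3)
  2. empty(B) -> (A=7 B=0)
  3. pour(A -> B) -> (A=0 B=7)
  4. fill(A) -> (A=7 B=7)
  5. pour(A -> B) -> (A=2 B=12)
  6. empty(B) -> (A=2 B=0)
  7. pour(A -> B) -> (A=0 B=2)
Reached target in 7 moves.

Answer: 7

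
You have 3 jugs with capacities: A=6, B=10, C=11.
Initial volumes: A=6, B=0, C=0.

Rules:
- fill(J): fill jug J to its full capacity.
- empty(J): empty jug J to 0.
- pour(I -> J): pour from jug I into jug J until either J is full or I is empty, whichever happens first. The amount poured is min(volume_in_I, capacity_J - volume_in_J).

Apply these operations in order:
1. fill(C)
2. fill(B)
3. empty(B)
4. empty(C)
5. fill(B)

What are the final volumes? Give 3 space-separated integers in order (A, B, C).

Step 1: fill(C) -> (A=6 B=0 C=11)
Step 2: fill(B) -> (A=6 B=10 C=11)
Step 3: empty(B) -> (A=6 B=0 C=11)
Step 4: empty(C) -> (A=6 B=0 C=0)
Step 5: fill(B) -> (A=6 B=10 C=0)

Answer: 6 10 0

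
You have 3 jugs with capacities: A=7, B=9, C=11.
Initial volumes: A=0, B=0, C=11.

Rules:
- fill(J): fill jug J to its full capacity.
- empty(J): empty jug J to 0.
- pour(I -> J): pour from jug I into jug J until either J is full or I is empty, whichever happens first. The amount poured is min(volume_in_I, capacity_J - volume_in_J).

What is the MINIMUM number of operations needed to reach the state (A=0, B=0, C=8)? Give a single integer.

BFS from (A=0, B=0, C=11). One shortest path:
  1. pour(C -> A) -> (A=7 B=0 C=4)
  2. empty(A) -> (A=0 B=0 C=4)
  3. pour(C -> A) -> (A=4 B=0 C=0)
  4. fill(C) -> (A=4 B=0 C=11)
  5. pour(C -> A) -> (A=7 B=0 C=8)
  6. empty(A) -> (A=0 B=0 C=8)
Reached target in 6 moves.

Answer: 6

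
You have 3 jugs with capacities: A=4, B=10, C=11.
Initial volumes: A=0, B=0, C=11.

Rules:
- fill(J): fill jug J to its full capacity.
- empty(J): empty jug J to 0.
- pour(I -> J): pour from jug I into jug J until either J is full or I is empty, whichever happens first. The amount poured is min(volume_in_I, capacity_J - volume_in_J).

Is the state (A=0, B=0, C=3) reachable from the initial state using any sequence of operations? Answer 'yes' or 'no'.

BFS from (A=0, B=0, C=11):
  1. pour(C -> A) -> (A=4 B=0 C=7)
  2. empty(A) -> (A=0 B=0 C=7)
  3. pour(C -> A) -> (A=4 B=0 C=3)
  4. empty(A) -> (A=0 B=0 C=3)
Target reached → yes.

Answer: yes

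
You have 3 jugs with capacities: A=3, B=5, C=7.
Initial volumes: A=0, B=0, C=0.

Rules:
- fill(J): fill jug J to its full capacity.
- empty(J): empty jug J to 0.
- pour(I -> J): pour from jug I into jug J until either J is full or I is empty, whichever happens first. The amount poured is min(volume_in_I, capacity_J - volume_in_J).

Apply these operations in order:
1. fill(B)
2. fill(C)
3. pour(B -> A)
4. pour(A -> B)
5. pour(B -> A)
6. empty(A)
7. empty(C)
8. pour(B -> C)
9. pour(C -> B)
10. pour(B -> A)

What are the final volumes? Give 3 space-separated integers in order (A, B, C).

Answer: 2 0 0

Derivation:
Step 1: fill(B) -> (A=0 B=5 C=0)
Step 2: fill(C) -> (A=0 B=5 C=7)
Step 3: pour(B -> A) -> (A=3 B=2 C=7)
Step 4: pour(A -> B) -> (A=0 B=5 C=7)
Step 5: pour(B -> A) -> (A=3 B=2 C=7)
Step 6: empty(A) -> (A=0 B=2 C=7)
Step 7: empty(C) -> (A=0 B=2 C=0)
Step 8: pour(B -> C) -> (A=0 B=0 C=2)
Step 9: pour(C -> B) -> (A=0 B=2 C=0)
Step 10: pour(B -> A) -> (A=2 B=0 C=0)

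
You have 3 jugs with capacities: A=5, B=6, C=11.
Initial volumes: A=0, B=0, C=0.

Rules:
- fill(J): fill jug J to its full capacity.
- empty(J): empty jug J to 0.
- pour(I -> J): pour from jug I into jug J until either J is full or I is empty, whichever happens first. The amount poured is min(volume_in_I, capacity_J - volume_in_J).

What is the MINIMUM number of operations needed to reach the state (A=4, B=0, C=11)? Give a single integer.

Answer: 6

Derivation:
BFS from (A=0, B=0, C=0). One shortest path:
  1. fill(A) -> (A=5 B=0 C=0)
  2. fill(C) -> (A=5 B=0 C=11)
  3. pour(A -> B) -> (A=0 B=5 C=11)
  4. fill(A) -> (A=5 B=5 C=11)
  5. pour(A -> B) -> (A=4 B=6 C=11)
  6. empty(B) -> (A=4 B=0 C=11)
Reached target in 6 moves.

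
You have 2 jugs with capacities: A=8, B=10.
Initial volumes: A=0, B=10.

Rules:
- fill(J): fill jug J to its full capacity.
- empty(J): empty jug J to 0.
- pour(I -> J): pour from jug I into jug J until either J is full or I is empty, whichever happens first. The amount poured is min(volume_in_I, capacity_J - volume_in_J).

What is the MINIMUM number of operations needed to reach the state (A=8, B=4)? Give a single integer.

Answer: 5

Derivation:
BFS from (A=0, B=10). One shortest path:
  1. pour(B -> A) -> (A=8 B=2)
  2. empty(A) -> (A=0 B=2)
  3. pour(B -> A) -> (A=2 B=0)
  4. fill(B) -> (A=2 B=10)
  5. pour(B -> A) -> (A=8 B=4)
Reached target in 5 moves.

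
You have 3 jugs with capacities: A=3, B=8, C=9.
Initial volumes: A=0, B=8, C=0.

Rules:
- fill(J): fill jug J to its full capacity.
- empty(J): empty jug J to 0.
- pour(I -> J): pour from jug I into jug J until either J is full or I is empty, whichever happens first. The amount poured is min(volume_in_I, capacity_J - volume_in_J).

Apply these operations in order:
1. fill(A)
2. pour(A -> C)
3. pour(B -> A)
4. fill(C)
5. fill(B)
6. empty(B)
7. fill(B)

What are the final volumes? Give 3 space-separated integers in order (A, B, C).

Answer: 3 8 9

Derivation:
Step 1: fill(A) -> (A=3 B=8 C=0)
Step 2: pour(A -> C) -> (A=0 B=8 C=3)
Step 3: pour(B -> A) -> (A=3 B=5 C=3)
Step 4: fill(C) -> (A=3 B=5 C=9)
Step 5: fill(B) -> (A=3 B=8 C=9)
Step 6: empty(B) -> (A=3 B=0 C=9)
Step 7: fill(B) -> (A=3 B=8 C=9)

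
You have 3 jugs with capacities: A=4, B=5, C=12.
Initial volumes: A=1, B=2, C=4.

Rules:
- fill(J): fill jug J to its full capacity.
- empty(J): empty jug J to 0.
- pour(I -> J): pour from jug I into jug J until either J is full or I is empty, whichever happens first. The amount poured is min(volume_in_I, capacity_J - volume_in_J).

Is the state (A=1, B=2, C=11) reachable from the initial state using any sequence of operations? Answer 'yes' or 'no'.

Answer: no

Derivation:
BFS explored all 259 reachable states.
Reachable set includes: (0,0,0), (0,0,1), (0,0,2), (0,0,3), (0,0,4), (0,0,5), (0,0,6), (0,0,7), (0,0,8), (0,0,9), (0,0,10), (0,0,11) ...
Target (A=1, B=2, C=11) not in reachable set → no.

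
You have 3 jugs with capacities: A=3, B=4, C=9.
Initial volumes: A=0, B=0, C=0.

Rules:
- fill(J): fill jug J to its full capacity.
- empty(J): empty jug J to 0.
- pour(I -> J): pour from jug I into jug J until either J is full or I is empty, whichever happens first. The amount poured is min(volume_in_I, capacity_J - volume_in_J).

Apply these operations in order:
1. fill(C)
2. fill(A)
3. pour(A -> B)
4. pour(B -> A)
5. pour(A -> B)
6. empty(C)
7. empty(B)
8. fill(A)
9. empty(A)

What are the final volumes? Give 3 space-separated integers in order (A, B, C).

Step 1: fill(C) -> (A=0 B=0 C=9)
Step 2: fill(A) -> (A=3 B=0 C=9)
Step 3: pour(A -> B) -> (A=0 B=3 C=9)
Step 4: pour(B -> A) -> (A=3 B=0 C=9)
Step 5: pour(A -> B) -> (A=0 B=3 C=9)
Step 6: empty(C) -> (A=0 B=3 C=0)
Step 7: empty(B) -> (A=0 B=0 C=0)
Step 8: fill(A) -> (A=3 B=0 C=0)
Step 9: empty(A) -> (A=0 B=0 C=0)

Answer: 0 0 0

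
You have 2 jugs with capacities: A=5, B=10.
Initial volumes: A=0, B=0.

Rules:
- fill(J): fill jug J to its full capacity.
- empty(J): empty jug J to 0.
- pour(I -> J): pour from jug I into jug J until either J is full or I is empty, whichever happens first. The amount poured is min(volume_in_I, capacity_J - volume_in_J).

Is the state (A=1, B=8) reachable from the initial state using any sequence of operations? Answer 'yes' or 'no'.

Answer: no

Derivation:
BFS explored all 6 reachable states.
Reachable set includes: (0,0), (0,5), (0,10), (5,0), (5,5), (5,10)
Target (A=1, B=8) not in reachable set → no.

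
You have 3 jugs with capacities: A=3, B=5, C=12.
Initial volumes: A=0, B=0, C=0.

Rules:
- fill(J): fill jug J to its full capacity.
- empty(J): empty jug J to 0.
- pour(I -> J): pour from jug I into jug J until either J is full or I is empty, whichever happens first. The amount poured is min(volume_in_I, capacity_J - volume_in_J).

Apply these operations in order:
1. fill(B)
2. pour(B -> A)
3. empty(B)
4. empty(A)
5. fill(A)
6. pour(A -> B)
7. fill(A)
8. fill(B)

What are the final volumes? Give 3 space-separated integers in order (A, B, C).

Step 1: fill(B) -> (A=0 B=5 C=0)
Step 2: pour(B -> A) -> (A=3 B=2 C=0)
Step 3: empty(B) -> (A=3 B=0 C=0)
Step 4: empty(A) -> (A=0 B=0 C=0)
Step 5: fill(A) -> (A=3 B=0 C=0)
Step 6: pour(A -> B) -> (A=0 B=3 C=0)
Step 7: fill(A) -> (A=3 B=3 C=0)
Step 8: fill(B) -> (A=3 B=5 C=0)

Answer: 3 5 0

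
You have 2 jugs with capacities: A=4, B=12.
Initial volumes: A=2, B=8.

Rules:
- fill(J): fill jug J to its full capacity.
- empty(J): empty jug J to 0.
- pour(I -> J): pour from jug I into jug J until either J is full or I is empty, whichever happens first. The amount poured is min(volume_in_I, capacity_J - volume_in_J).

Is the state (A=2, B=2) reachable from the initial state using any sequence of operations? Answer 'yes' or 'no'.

BFS explored all 17 reachable states.
Reachable set includes: (0,0), (0,2), (0,4), (0,6), (0,8), (0,10), (0,12), (2,0), (2,8), (2,12), (4,0), (4,2) ...
Target (A=2, B=2) not in reachable set → no.

Answer: no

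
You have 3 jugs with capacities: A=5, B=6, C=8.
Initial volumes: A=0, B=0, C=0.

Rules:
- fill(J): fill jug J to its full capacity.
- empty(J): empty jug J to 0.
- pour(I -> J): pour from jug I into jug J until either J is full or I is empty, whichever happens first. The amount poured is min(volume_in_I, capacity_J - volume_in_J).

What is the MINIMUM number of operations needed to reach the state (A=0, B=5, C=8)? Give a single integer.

Answer: 3

Derivation:
BFS from (A=0, B=0, C=0). One shortest path:
  1. fill(A) -> (A=5 B=0 C=0)
  2. fill(C) -> (A=5 B=0 C=8)
  3. pour(A -> B) -> (A=0 B=5 C=8)
Reached target in 3 moves.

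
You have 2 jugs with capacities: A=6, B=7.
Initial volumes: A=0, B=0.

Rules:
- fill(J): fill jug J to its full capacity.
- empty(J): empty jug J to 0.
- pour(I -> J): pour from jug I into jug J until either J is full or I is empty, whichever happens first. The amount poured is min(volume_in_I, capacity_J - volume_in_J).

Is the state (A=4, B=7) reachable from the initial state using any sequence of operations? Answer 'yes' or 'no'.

Answer: yes

Derivation:
BFS from (A=0, B=0):
  1. fill(A) -> (A=6 B=0)
  2. pour(A -> B) -> (A=0 B=6)
  3. fill(A) -> (A=6 B=6)
  4. pour(A -> B) -> (A=5 B=7)
  5. empty(B) -> (A=5 B=0)
  6. pour(A -> B) -> (A=0 B=5)
  7. fill(A) -> (A=6 B=5)
  8. pour(A -> B) -> (A=4 B=7)
Target reached → yes.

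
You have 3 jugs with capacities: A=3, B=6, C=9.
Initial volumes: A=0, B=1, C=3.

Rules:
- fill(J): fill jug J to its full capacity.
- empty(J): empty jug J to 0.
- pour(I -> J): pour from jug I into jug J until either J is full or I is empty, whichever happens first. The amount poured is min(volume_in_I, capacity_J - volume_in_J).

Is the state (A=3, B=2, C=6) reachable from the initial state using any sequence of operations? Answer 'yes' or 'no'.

BFS explored all 68 reachable states.
Reachable set includes: (0,0,0), (0,0,1), (0,0,3), (0,0,4), (0,0,6), (0,0,7), (0,0,9), (0,1,0), (0,1,3), (0,1,6), (0,1,9), (0,3,0) ...
Target (A=3, B=2, C=6) not in reachable set → no.

Answer: no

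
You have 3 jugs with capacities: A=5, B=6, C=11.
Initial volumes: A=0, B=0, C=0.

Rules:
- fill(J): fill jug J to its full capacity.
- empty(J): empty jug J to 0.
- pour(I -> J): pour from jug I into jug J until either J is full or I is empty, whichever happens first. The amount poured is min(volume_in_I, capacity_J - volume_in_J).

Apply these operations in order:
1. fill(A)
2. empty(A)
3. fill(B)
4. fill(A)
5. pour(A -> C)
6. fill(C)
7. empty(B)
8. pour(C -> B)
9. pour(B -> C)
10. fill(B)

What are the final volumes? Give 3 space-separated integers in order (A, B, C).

Step 1: fill(A) -> (A=5 B=0 C=0)
Step 2: empty(A) -> (A=0 B=0 C=0)
Step 3: fill(B) -> (A=0 B=6 C=0)
Step 4: fill(A) -> (A=5 B=6 C=0)
Step 5: pour(A -> C) -> (A=0 B=6 C=5)
Step 6: fill(C) -> (A=0 B=6 C=11)
Step 7: empty(B) -> (A=0 B=0 C=11)
Step 8: pour(C -> B) -> (A=0 B=6 C=5)
Step 9: pour(B -> C) -> (A=0 B=0 C=11)
Step 10: fill(B) -> (A=0 B=6 C=11)

Answer: 0 6 11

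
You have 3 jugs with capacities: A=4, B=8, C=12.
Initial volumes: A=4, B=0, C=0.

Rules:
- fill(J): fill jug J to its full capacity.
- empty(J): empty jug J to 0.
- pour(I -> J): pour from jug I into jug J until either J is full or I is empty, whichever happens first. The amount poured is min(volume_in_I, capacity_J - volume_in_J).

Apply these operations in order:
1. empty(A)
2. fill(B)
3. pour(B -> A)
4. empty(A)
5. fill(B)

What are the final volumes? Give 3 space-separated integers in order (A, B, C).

Answer: 0 8 0

Derivation:
Step 1: empty(A) -> (A=0 B=0 C=0)
Step 2: fill(B) -> (A=0 B=8 C=0)
Step 3: pour(B -> A) -> (A=4 B=4 C=0)
Step 4: empty(A) -> (A=0 B=4 C=0)
Step 5: fill(B) -> (A=0 B=8 C=0)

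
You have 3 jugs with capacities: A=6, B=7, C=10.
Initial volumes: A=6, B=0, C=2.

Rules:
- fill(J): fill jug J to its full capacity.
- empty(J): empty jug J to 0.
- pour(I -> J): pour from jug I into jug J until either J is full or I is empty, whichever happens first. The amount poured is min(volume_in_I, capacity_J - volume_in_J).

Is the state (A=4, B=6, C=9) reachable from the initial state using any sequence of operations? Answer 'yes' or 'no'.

Answer: no

Derivation:
BFS explored all 346 reachable states.
Reachable set includes: (0,0,0), (0,0,1), (0,0,2), (0,0,3), (0,0,4), (0,0,5), (0,0,6), (0,0,7), (0,0,8), (0,0,9), (0,0,10), (0,1,0) ...
Target (A=4, B=6, C=9) not in reachable set → no.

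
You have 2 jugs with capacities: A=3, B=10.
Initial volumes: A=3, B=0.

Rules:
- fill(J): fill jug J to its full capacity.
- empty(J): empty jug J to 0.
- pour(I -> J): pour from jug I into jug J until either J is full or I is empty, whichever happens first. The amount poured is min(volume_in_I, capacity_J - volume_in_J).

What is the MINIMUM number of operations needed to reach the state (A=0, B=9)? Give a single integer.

BFS from (A=3, B=0). One shortest path:
  1. pour(A -> B) -> (A=0 B=3)
  2. fill(A) -> (A=3 B=3)
  3. pour(A -> B) -> (A=0 B=6)
  4. fill(A) -> (A=3 B=6)
  5. pour(A -> B) -> (A=0 B=9)
Reached target in 5 moves.

Answer: 5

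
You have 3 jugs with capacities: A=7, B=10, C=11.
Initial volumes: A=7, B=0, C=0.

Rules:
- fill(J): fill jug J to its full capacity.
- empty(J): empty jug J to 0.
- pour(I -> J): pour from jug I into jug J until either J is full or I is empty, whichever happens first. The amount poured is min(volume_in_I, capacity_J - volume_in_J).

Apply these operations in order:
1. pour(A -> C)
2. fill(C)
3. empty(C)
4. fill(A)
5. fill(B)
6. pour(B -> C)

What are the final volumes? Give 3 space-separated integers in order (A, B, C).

Answer: 7 0 10

Derivation:
Step 1: pour(A -> C) -> (A=0 B=0 C=7)
Step 2: fill(C) -> (A=0 B=0 C=11)
Step 3: empty(C) -> (A=0 B=0 C=0)
Step 4: fill(A) -> (A=7 B=0 C=0)
Step 5: fill(B) -> (A=7 B=10 C=0)
Step 6: pour(B -> C) -> (A=7 B=0 C=10)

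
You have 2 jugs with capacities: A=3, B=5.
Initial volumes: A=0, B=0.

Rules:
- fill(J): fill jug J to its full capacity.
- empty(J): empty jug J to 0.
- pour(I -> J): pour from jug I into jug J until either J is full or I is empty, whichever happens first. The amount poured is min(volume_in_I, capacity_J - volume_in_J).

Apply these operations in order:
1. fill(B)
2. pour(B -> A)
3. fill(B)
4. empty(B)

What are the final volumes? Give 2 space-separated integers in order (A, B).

Step 1: fill(B) -> (A=0 B=5)
Step 2: pour(B -> A) -> (A=3 B=2)
Step 3: fill(B) -> (A=3 B=5)
Step 4: empty(B) -> (A=3 B=0)

Answer: 3 0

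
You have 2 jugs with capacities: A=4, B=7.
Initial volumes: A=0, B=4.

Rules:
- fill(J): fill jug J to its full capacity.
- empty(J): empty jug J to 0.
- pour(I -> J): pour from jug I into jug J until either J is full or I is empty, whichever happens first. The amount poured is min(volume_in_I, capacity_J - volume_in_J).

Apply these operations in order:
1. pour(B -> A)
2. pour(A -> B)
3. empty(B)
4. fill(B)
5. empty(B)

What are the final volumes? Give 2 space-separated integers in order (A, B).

Answer: 0 0

Derivation:
Step 1: pour(B -> A) -> (A=4 B=0)
Step 2: pour(A -> B) -> (A=0 B=4)
Step 3: empty(B) -> (A=0 B=0)
Step 4: fill(B) -> (A=0 B=7)
Step 5: empty(B) -> (A=0 B=0)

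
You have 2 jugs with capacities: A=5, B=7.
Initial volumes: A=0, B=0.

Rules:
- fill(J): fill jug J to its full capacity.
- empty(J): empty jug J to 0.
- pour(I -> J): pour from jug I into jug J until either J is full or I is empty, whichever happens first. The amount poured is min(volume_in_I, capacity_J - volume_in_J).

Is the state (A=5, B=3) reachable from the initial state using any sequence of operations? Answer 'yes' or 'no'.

BFS from (A=0, B=0):
  1. fill(A) -> (A=5 B=0)
  2. pour(A -> B) -> (A=0 B=5)
  3. fill(A) -> (A=5 B=5)
  4. pour(A -> B) -> (A=3 B=7)
  5. empty(B) -> (A=3 B=0)
  6. pour(A -> B) -> (A=0 B=3)
  7. fill(A) -> (A=5 B=3)
Target reached → yes.

Answer: yes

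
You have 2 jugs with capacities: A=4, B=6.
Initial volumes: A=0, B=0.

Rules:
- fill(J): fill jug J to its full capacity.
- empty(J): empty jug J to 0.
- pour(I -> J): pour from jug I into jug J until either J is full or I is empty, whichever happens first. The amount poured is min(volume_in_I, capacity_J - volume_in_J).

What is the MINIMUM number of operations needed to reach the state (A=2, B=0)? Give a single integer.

BFS from (A=0, B=0). One shortest path:
  1. fill(B) -> (A=0 B=6)
  2. pour(B -> A) -> (A=4 B=2)
  3. empty(A) -> (A=0 B=2)
  4. pour(B -> A) -> (A=2 B=0)
Reached target in 4 moves.

Answer: 4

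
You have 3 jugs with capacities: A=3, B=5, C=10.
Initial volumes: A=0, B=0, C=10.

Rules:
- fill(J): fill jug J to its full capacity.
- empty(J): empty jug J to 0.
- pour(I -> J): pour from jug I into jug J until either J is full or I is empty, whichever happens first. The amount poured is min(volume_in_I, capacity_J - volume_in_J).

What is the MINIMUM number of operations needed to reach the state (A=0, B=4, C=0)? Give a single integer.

BFS from (A=0, B=0, C=10). One shortest path:
  1. pour(C -> A) -> (A=3 B=0 C=7)
  2. empty(A) -> (A=0 B=0 C=7)
  3. pour(C -> A) -> (A=3 B=0 C=4)
  4. empty(A) -> (A=0 B=0 C=4)
  5. pour(C -> B) -> (A=0 B=4 C=0)
Reached target in 5 moves.

Answer: 5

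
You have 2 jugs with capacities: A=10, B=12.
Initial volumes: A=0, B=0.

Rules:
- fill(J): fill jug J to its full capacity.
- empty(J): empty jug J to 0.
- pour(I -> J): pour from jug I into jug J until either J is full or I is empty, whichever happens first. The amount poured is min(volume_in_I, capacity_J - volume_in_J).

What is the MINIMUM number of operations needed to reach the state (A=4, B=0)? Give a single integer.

BFS from (A=0, B=0). One shortest path:
  1. fill(B) -> (A=0 B=12)
  2. pour(B -> A) -> (A=10 B=2)
  3. empty(A) -> (A=0 B=2)
  4. pour(B -> A) -> (A=2 B=0)
  5. fill(B) -> (A=2 B=12)
  6. pour(B -> A) -> (A=10 B=4)
  7. empty(A) -> (A=0 B=4)
  8. pour(B -> A) -> (A=4 B=0)
Reached target in 8 moves.

Answer: 8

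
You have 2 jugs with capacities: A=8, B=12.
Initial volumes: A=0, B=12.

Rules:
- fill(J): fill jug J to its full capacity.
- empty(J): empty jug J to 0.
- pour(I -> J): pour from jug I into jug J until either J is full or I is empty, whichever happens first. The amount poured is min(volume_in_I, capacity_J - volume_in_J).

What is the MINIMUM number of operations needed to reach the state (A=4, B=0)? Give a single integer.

Answer: 3

Derivation:
BFS from (A=0, B=12). One shortest path:
  1. pour(B -> A) -> (A=8 B=4)
  2. empty(A) -> (A=0 B=4)
  3. pour(B -> A) -> (A=4 B=0)
Reached target in 3 moves.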